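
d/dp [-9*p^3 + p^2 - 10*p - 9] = -27*p^2 + 2*p - 10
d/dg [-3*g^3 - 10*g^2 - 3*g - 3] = -9*g^2 - 20*g - 3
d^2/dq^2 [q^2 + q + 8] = 2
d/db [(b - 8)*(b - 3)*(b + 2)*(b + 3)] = 4*b^3 - 18*b^2 - 50*b + 54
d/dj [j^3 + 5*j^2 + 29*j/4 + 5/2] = 3*j^2 + 10*j + 29/4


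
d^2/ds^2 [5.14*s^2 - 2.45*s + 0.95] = 10.2800000000000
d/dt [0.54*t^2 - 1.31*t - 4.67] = 1.08*t - 1.31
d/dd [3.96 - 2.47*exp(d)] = -2.47*exp(d)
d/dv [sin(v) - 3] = cos(v)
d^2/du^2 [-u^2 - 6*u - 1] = -2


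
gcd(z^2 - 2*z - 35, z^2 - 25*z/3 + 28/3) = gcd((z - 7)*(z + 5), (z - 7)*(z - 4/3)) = z - 7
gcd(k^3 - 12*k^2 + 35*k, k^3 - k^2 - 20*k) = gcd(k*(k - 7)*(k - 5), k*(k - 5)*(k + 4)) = k^2 - 5*k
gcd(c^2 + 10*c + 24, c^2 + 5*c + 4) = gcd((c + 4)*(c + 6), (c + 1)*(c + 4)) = c + 4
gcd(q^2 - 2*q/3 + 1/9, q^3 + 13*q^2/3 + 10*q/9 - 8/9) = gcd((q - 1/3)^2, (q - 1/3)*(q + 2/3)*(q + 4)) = q - 1/3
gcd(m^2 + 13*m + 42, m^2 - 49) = m + 7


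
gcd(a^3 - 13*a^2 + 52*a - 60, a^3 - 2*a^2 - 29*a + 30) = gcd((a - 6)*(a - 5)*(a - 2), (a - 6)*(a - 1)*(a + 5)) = a - 6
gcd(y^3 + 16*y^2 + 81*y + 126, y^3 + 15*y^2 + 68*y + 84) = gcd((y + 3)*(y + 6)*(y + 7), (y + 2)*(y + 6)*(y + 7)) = y^2 + 13*y + 42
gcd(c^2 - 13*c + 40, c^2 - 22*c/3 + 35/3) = c - 5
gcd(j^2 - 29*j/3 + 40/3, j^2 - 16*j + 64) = j - 8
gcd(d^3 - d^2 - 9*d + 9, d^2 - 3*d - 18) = d + 3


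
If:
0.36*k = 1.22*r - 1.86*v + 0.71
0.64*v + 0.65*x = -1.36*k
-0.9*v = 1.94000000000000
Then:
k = 1.01437908496732 - 0.477941176470588*x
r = -0.141031822565092*x - 3.56898103503697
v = -2.16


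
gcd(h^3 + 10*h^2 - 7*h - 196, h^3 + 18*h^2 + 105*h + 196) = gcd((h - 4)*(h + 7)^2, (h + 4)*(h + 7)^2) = h^2 + 14*h + 49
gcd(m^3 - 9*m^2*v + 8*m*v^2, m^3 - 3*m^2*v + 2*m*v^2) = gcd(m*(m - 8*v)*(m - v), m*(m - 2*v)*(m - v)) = -m^2 + m*v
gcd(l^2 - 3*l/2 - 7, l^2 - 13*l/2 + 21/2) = l - 7/2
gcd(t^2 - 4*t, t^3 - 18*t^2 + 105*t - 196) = t - 4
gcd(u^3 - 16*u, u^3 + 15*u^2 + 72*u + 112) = u + 4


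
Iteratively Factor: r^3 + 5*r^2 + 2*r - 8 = (r - 1)*(r^2 + 6*r + 8) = (r - 1)*(r + 2)*(r + 4)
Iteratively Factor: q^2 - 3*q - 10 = (q + 2)*(q - 5)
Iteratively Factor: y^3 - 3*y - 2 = (y + 1)*(y^2 - y - 2) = (y + 1)^2*(y - 2)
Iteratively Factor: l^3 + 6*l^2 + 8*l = (l + 4)*(l^2 + 2*l) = l*(l + 4)*(l + 2)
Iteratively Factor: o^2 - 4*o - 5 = (o + 1)*(o - 5)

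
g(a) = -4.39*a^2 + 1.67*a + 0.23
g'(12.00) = -103.69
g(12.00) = -611.89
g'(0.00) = 1.67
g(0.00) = 0.23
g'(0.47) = -2.46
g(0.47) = 0.05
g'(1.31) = -9.83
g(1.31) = -5.12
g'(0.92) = -6.41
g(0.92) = -1.95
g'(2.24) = -18.00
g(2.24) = -18.06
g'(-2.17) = 20.72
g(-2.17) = -24.07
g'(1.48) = -11.32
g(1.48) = -6.91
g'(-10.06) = 90.00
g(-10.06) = -460.85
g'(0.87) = -5.97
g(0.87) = -1.64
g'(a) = 1.67 - 8.78*a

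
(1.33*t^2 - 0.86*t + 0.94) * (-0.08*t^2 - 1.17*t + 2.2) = -0.1064*t^4 - 1.4873*t^3 + 3.857*t^2 - 2.9918*t + 2.068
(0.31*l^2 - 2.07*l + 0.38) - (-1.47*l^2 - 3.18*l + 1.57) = 1.78*l^2 + 1.11*l - 1.19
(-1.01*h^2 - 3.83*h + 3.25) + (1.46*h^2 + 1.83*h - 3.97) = 0.45*h^2 - 2.0*h - 0.72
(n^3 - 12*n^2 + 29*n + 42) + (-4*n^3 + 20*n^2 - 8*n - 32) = -3*n^3 + 8*n^2 + 21*n + 10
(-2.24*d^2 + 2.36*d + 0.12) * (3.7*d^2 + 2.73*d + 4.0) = -8.288*d^4 + 2.6168*d^3 - 2.0732*d^2 + 9.7676*d + 0.48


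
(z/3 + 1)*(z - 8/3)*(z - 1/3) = z^3/3 - 73*z/27 + 8/9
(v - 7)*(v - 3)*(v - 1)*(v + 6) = v^4 - 5*v^3 - 35*v^2 + 165*v - 126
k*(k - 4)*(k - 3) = k^3 - 7*k^2 + 12*k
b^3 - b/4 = b*(b - 1/2)*(b + 1/2)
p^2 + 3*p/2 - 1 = (p - 1/2)*(p + 2)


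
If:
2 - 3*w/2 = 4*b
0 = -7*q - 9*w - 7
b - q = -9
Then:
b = 82/17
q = 235/17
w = -196/17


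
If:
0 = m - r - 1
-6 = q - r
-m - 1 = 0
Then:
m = -1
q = -8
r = -2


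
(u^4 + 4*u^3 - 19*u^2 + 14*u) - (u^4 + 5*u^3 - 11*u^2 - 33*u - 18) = -u^3 - 8*u^2 + 47*u + 18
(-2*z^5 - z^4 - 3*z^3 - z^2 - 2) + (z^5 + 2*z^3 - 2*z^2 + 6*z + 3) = -z^5 - z^4 - z^3 - 3*z^2 + 6*z + 1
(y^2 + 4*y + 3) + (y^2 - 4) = 2*y^2 + 4*y - 1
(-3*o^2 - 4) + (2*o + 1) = -3*o^2 + 2*o - 3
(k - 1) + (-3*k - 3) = -2*k - 4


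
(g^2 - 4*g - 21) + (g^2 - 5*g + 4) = 2*g^2 - 9*g - 17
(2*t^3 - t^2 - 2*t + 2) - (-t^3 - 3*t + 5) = 3*t^3 - t^2 + t - 3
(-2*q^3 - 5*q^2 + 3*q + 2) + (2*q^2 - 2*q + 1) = -2*q^3 - 3*q^2 + q + 3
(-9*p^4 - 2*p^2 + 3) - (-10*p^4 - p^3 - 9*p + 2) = p^4 + p^3 - 2*p^2 + 9*p + 1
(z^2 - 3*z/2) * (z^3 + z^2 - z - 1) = z^5 - z^4/2 - 5*z^3/2 + z^2/2 + 3*z/2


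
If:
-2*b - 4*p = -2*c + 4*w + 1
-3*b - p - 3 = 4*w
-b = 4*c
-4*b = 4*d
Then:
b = -24*w/19 - 22/19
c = 6*w/19 + 11/38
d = 24*w/19 + 22/19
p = 9/19 - 4*w/19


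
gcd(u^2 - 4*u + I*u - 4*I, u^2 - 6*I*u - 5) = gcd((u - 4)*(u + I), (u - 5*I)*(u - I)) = 1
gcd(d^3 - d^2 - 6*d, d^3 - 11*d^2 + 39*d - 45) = d - 3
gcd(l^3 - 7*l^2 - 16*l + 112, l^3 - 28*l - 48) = l + 4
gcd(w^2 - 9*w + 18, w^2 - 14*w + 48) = w - 6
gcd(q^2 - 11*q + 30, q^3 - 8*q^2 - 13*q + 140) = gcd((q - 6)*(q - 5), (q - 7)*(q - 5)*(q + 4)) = q - 5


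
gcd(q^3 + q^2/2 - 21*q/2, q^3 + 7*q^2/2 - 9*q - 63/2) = q^2 + q/2 - 21/2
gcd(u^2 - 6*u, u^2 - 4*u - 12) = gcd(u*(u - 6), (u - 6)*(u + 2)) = u - 6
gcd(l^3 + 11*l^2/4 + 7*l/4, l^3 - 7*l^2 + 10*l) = l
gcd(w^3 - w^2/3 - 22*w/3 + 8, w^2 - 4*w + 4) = w - 2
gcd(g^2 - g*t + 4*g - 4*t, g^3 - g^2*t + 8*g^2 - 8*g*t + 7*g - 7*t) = -g + t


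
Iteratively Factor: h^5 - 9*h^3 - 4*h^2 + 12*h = (h)*(h^4 - 9*h^2 - 4*h + 12) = h*(h + 2)*(h^3 - 2*h^2 - 5*h + 6) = h*(h - 1)*(h + 2)*(h^2 - h - 6) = h*(h - 3)*(h - 1)*(h + 2)*(h + 2)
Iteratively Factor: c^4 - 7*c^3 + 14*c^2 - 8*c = (c)*(c^3 - 7*c^2 + 14*c - 8) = c*(c - 1)*(c^2 - 6*c + 8) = c*(c - 4)*(c - 1)*(c - 2)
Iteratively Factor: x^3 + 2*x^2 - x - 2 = (x - 1)*(x^2 + 3*x + 2) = (x - 1)*(x + 2)*(x + 1)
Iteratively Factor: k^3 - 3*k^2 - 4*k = (k - 4)*(k^2 + k) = k*(k - 4)*(k + 1)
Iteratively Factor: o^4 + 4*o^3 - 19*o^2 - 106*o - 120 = (o + 2)*(o^3 + 2*o^2 - 23*o - 60) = (o + 2)*(o + 4)*(o^2 - 2*o - 15) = (o + 2)*(o + 3)*(o + 4)*(o - 5)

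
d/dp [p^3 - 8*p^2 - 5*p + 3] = 3*p^2 - 16*p - 5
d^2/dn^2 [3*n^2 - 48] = 6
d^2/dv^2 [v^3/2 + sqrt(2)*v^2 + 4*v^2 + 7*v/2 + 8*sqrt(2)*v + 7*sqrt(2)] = 3*v + 2*sqrt(2) + 8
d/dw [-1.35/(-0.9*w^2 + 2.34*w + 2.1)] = (3.159 - 2.43*w)/(-0.9*w^2 + 2.34*w + 2.1)^2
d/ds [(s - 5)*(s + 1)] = 2*s - 4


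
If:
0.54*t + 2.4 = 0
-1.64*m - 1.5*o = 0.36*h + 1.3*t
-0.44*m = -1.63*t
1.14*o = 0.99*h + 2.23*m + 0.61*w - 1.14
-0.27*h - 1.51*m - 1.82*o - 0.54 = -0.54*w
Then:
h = 42.15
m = -16.46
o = 11.74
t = -4.44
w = 15.59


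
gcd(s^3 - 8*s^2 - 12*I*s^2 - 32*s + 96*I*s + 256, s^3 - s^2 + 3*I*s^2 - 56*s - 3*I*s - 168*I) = s - 8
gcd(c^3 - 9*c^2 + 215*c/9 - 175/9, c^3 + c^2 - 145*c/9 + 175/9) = c^2 - 4*c + 35/9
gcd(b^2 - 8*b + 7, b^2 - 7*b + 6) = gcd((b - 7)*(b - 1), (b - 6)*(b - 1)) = b - 1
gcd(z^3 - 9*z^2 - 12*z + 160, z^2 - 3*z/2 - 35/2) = z - 5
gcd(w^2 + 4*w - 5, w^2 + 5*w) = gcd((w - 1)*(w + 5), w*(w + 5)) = w + 5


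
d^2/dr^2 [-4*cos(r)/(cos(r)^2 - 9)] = 4*(sin(r)^4 - 54*sin(r)^2 + 80)*cos(r)/((cos(r) - 3)^3*(cos(r) + 3)^3)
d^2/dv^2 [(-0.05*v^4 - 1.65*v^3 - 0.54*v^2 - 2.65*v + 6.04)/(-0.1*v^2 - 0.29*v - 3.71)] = (0.001*v^6 + 0.00870000000000001*v^5 + 0.13653*v^4 - 0.0643699999999989*v^3 + 17.34543*v^2 + 129.31473*v + 12.62871)/(0.001*v^6 + 0.0087*v^5 + 0.13653*v^4 + 0.669929*v^3 + 5.065263*v^2 + 11.974767*v + 51.064811)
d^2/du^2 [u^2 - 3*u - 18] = 2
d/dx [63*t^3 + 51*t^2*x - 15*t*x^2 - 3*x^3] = 51*t^2 - 30*t*x - 9*x^2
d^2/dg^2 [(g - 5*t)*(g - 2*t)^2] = 6*g - 18*t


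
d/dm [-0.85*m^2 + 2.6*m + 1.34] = 2.6 - 1.7*m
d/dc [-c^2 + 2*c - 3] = 2 - 2*c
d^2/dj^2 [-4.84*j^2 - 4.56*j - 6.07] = -9.68000000000000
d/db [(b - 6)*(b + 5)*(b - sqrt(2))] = 3*b^2 - 2*sqrt(2)*b - 2*b - 30 + sqrt(2)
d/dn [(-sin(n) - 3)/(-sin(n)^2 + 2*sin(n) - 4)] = (-6*sin(n) + cos(n)^2 + 9)*cos(n)/(sin(n)^2 - 2*sin(n) + 4)^2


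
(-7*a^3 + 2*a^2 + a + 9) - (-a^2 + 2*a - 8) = -7*a^3 + 3*a^2 - a + 17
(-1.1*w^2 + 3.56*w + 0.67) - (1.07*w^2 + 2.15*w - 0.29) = -2.17*w^2 + 1.41*w + 0.96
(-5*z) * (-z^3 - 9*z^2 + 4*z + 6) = 5*z^4 + 45*z^3 - 20*z^2 - 30*z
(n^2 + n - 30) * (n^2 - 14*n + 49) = n^4 - 13*n^3 + 5*n^2 + 469*n - 1470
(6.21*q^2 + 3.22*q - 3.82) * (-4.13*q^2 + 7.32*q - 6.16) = -25.6473*q^4 + 32.1586*q^3 + 1.0934*q^2 - 47.7976*q + 23.5312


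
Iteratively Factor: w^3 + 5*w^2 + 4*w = (w + 4)*(w^2 + w) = w*(w + 4)*(w + 1)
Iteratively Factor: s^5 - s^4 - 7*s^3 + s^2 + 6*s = (s)*(s^4 - s^3 - 7*s^2 + s + 6) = s*(s - 1)*(s^3 - 7*s - 6) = s*(s - 1)*(s + 2)*(s^2 - 2*s - 3) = s*(s - 3)*(s - 1)*(s + 2)*(s + 1)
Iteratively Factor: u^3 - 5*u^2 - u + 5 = (u - 5)*(u^2 - 1) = (u - 5)*(u + 1)*(u - 1)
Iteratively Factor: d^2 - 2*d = (d)*(d - 2)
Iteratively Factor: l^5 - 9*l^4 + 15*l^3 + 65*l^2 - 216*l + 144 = (l - 3)*(l^4 - 6*l^3 - 3*l^2 + 56*l - 48) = (l - 3)*(l - 1)*(l^3 - 5*l^2 - 8*l + 48) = (l - 4)*(l - 3)*(l - 1)*(l^2 - l - 12) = (l - 4)*(l - 3)*(l - 1)*(l + 3)*(l - 4)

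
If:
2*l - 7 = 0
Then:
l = 7/2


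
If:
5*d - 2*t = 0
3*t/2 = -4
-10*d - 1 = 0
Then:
No Solution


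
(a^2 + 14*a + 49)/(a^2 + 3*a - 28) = (a + 7)/(a - 4)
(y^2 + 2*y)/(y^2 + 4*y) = (y + 2)/(y + 4)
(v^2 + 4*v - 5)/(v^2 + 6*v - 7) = (v + 5)/(v + 7)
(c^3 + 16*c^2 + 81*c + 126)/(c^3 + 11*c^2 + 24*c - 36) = (c^2 + 10*c + 21)/(c^2 + 5*c - 6)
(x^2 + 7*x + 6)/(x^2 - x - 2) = (x + 6)/(x - 2)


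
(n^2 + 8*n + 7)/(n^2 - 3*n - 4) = (n + 7)/(n - 4)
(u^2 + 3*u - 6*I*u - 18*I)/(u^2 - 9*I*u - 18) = (u + 3)/(u - 3*I)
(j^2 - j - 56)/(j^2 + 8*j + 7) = (j - 8)/(j + 1)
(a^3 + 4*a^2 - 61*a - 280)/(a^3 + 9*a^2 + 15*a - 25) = (a^2 - a - 56)/(a^2 + 4*a - 5)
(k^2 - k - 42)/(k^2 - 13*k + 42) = (k + 6)/(k - 6)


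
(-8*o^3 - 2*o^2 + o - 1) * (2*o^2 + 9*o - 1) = -16*o^5 - 76*o^4 - 8*o^3 + 9*o^2 - 10*o + 1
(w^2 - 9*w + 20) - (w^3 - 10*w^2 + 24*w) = -w^3 + 11*w^2 - 33*w + 20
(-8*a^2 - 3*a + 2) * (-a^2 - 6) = 8*a^4 + 3*a^3 + 46*a^2 + 18*a - 12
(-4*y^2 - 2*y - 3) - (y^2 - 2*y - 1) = -5*y^2 - 2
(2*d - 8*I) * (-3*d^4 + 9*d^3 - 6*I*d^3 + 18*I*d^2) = -6*d^5 + 18*d^4 + 12*I*d^4 - 48*d^3 - 36*I*d^3 + 144*d^2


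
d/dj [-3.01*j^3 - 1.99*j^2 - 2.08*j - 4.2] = -9.03*j^2 - 3.98*j - 2.08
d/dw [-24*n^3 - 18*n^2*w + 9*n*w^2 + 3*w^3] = -18*n^2 + 18*n*w + 9*w^2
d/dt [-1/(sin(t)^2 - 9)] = 2*sin(t)*cos(t)/(sin(t)^2 - 9)^2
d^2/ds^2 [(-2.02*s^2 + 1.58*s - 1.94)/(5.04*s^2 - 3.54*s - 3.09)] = (-5.6843418860808e-14*s^4 + 8.18899199999998*s^3 - 484.426656*s^2 + 355.313952*s - 182.188476)/(128.024064*s^6 - 269.764992*s^5 - 45.99504*s^4 + 286.4214*s^3 + 28.19934*s^2 - 101.400822*s - 29.503629)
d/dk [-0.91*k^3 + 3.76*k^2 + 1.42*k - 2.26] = -2.73*k^2 + 7.52*k + 1.42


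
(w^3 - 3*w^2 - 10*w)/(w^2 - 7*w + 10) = w*(w + 2)/(w - 2)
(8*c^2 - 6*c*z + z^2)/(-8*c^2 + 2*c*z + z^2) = (-4*c + z)/(4*c + z)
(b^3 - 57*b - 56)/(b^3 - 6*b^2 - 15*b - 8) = (b + 7)/(b + 1)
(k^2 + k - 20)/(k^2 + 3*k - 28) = (k + 5)/(k + 7)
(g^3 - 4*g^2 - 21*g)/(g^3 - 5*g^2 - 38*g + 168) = g*(g + 3)/(g^2 + 2*g - 24)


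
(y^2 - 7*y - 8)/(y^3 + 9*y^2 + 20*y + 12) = (y - 8)/(y^2 + 8*y + 12)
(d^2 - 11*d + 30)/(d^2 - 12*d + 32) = (d^2 - 11*d + 30)/(d^2 - 12*d + 32)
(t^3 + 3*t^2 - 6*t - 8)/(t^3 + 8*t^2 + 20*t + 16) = (t^2 - t - 2)/(t^2 + 4*t + 4)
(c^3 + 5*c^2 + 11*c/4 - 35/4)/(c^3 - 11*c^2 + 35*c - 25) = (c^2 + 6*c + 35/4)/(c^2 - 10*c + 25)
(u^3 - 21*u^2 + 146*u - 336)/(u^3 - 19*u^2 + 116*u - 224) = (u - 6)/(u - 4)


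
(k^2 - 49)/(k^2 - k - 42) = (k + 7)/(k + 6)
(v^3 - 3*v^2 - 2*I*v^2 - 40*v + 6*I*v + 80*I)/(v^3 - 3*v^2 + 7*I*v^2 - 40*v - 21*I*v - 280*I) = (v - 2*I)/(v + 7*I)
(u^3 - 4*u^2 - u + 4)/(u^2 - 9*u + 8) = (u^2 - 3*u - 4)/(u - 8)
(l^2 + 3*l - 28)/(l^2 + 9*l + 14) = (l - 4)/(l + 2)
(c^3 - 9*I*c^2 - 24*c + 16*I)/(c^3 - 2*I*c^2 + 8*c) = (c^2 - 5*I*c - 4)/(c*(c + 2*I))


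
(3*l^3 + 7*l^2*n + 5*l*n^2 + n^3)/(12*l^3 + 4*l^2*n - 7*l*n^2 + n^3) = (3*l^2 + 4*l*n + n^2)/(12*l^2 - 8*l*n + n^2)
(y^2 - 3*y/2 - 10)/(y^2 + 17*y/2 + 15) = (y - 4)/(y + 6)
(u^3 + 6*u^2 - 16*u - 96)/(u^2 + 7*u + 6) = (u^2 - 16)/(u + 1)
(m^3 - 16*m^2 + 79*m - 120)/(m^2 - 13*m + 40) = m - 3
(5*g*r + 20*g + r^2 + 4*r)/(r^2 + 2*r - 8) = (5*g + r)/(r - 2)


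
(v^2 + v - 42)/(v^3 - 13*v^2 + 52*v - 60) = (v + 7)/(v^2 - 7*v + 10)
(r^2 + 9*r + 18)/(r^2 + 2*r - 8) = (r^2 + 9*r + 18)/(r^2 + 2*r - 8)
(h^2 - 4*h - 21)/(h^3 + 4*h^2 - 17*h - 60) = (h - 7)/(h^2 + h - 20)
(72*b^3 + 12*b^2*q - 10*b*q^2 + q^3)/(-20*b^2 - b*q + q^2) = (-72*b^3 - 12*b^2*q + 10*b*q^2 - q^3)/(20*b^2 + b*q - q^2)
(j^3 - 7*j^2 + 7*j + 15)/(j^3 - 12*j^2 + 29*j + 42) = (j^2 - 8*j + 15)/(j^2 - 13*j + 42)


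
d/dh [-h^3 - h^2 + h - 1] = -3*h^2 - 2*h + 1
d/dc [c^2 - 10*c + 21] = 2*c - 10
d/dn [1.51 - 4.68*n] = -4.68000000000000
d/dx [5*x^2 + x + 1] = 10*x + 1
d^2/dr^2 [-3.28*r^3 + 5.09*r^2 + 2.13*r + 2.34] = 10.18 - 19.68*r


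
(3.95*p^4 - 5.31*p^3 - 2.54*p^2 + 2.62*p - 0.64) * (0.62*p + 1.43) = 2.449*p^5 + 2.3563*p^4 - 9.1681*p^3 - 2.0078*p^2 + 3.3498*p - 0.9152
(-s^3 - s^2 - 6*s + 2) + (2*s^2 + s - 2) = -s^3 + s^2 - 5*s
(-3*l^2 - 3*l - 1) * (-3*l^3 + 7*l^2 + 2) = 9*l^5 - 12*l^4 - 18*l^3 - 13*l^2 - 6*l - 2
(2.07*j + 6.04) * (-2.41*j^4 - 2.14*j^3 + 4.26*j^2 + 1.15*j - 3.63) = -4.9887*j^5 - 18.9862*j^4 - 4.1074*j^3 + 28.1109*j^2 - 0.568099999999999*j - 21.9252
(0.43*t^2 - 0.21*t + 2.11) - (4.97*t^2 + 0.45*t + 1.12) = -4.54*t^2 - 0.66*t + 0.99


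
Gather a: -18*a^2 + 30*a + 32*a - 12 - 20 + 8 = -18*a^2 + 62*a - 24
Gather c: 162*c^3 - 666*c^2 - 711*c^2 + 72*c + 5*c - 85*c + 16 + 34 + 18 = 162*c^3 - 1377*c^2 - 8*c + 68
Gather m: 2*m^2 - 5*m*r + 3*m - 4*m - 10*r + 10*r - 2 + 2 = 2*m^2 + m*(-5*r - 1)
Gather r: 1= 1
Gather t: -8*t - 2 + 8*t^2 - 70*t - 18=8*t^2 - 78*t - 20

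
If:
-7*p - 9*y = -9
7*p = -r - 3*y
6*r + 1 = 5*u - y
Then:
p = 9/7 - 9*y/7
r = 6*y - 9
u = 37*y/5 - 53/5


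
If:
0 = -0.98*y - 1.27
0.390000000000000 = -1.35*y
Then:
No Solution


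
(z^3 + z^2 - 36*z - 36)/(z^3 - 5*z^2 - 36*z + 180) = (z + 1)/(z - 5)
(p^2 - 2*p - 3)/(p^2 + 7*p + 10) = (p^2 - 2*p - 3)/(p^2 + 7*p + 10)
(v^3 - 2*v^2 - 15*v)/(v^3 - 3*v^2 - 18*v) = (v - 5)/(v - 6)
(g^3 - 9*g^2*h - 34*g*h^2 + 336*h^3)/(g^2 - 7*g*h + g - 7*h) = (g^2 - 2*g*h - 48*h^2)/(g + 1)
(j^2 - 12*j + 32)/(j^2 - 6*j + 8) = (j - 8)/(j - 2)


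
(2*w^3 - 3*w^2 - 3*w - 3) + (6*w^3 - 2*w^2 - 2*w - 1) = 8*w^3 - 5*w^2 - 5*w - 4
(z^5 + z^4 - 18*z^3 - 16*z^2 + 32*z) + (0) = z^5 + z^4 - 18*z^3 - 16*z^2 + 32*z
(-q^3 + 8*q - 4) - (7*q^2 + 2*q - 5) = -q^3 - 7*q^2 + 6*q + 1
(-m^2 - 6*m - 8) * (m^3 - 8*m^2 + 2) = -m^5 + 2*m^4 + 40*m^3 + 62*m^2 - 12*m - 16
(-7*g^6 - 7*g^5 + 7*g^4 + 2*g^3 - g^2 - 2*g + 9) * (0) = 0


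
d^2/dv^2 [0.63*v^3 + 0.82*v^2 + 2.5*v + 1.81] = 3.78*v + 1.64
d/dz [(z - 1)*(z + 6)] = 2*z + 5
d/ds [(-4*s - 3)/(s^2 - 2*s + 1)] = 2*(2*s + 5)/(s^3 - 3*s^2 + 3*s - 1)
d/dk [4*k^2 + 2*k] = 8*k + 2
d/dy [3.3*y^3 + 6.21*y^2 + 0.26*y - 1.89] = 9.9*y^2 + 12.42*y + 0.26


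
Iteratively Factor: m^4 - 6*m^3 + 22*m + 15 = (m + 1)*(m^3 - 7*m^2 + 7*m + 15) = (m - 3)*(m + 1)*(m^2 - 4*m - 5) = (m - 3)*(m + 1)^2*(m - 5)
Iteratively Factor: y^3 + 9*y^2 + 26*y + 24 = (y + 4)*(y^2 + 5*y + 6) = (y + 3)*(y + 4)*(y + 2)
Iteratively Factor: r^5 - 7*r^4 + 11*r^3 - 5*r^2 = (r - 1)*(r^4 - 6*r^3 + 5*r^2) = r*(r - 1)*(r^3 - 6*r^2 + 5*r) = r*(r - 5)*(r - 1)*(r^2 - r) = r^2*(r - 5)*(r - 1)*(r - 1)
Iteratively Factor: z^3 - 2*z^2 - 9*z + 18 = (z - 3)*(z^2 + z - 6) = (z - 3)*(z - 2)*(z + 3)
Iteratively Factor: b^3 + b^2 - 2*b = (b - 1)*(b^2 + 2*b) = b*(b - 1)*(b + 2)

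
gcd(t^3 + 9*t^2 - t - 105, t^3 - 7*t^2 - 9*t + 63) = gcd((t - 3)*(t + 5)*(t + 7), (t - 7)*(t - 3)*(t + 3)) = t - 3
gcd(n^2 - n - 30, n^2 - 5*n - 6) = n - 6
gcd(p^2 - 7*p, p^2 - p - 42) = p - 7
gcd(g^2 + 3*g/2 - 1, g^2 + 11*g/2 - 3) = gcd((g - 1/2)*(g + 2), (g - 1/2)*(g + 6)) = g - 1/2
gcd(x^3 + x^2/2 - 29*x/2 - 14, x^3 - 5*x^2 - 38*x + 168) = x - 4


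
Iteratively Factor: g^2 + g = (g)*(g + 1)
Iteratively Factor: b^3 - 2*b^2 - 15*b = (b + 3)*(b^2 - 5*b) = (b - 5)*(b + 3)*(b)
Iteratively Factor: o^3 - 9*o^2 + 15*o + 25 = (o - 5)*(o^2 - 4*o - 5) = (o - 5)*(o + 1)*(o - 5)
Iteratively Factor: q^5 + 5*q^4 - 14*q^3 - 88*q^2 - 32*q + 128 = (q + 4)*(q^4 + q^3 - 18*q^2 - 16*q + 32) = (q - 4)*(q + 4)*(q^3 + 5*q^2 + 2*q - 8) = (q - 4)*(q - 1)*(q + 4)*(q^2 + 6*q + 8) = (q - 4)*(q - 1)*(q + 2)*(q + 4)*(q + 4)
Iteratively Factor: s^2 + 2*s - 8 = (s - 2)*(s + 4)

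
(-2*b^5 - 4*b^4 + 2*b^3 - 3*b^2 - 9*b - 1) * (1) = -2*b^5 - 4*b^4 + 2*b^3 - 3*b^2 - 9*b - 1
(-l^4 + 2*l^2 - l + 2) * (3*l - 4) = -3*l^5 + 4*l^4 + 6*l^3 - 11*l^2 + 10*l - 8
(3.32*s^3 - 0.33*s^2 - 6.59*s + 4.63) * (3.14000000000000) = 10.4248*s^3 - 1.0362*s^2 - 20.6926*s + 14.5382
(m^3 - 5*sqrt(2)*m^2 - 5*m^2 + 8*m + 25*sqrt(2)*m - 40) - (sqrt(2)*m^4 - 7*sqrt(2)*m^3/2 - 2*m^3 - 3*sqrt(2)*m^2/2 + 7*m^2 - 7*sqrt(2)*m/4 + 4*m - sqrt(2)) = -sqrt(2)*m^4 + 3*m^3 + 7*sqrt(2)*m^3/2 - 12*m^2 - 7*sqrt(2)*m^2/2 + 4*m + 107*sqrt(2)*m/4 - 40 + sqrt(2)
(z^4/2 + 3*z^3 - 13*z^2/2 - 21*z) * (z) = z^5/2 + 3*z^4 - 13*z^3/2 - 21*z^2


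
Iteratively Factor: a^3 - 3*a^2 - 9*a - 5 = (a + 1)*(a^2 - 4*a - 5) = (a + 1)^2*(a - 5)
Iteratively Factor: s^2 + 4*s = (s)*(s + 4)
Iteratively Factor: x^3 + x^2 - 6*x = (x)*(x^2 + x - 6) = x*(x - 2)*(x + 3)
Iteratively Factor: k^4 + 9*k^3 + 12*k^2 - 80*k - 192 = (k + 4)*(k^3 + 5*k^2 - 8*k - 48) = (k + 4)^2*(k^2 + k - 12) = (k + 4)^3*(k - 3)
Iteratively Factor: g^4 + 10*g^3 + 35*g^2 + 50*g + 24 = (g + 1)*(g^3 + 9*g^2 + 26*g + 24) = (g + 1)*(g + 2)*(g^2 + 7*g + 12) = (g + 1)*(g + 2)*(g + 4)*(g + 3)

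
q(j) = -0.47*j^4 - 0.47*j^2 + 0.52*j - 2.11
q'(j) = -1.88*j^3 - 0.94*j + 0.52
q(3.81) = -105.99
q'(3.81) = -107.04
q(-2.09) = -14.22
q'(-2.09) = 19.65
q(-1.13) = -4.06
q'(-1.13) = 4.29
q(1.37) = -3.94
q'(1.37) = -5.60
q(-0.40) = -2.41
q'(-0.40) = 1.02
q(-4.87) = -280.16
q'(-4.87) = 222.24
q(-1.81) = -9.64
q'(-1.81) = 13.37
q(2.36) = -18.08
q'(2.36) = -26.41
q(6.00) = -625.03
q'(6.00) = -411.20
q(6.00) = -625.03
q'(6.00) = -411.20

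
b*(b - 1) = b^2 - b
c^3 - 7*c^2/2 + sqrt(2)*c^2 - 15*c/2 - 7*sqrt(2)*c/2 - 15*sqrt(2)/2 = (c - 5)*(c + 3/2)*(c + sqrt(2))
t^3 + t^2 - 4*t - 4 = (t - 2)*(t + 1)*(t + 2)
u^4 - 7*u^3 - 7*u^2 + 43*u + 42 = (u - 7)*(u - 3)*(u + 1)*(u + 2)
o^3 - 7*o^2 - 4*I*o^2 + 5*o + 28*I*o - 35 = (o - 7)*(o - 5*I)*(o + I)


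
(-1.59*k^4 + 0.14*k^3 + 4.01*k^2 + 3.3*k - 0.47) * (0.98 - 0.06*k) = 0.0954*k^5 - 1.5666*k^4 - 0.1034*k^3 + 3.7318*k^2 + 3.2622*k - 0.4606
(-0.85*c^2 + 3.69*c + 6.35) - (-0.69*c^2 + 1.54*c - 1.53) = -0.16*c^2 + 2.15*c + 7.88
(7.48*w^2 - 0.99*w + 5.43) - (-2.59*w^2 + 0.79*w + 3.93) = 10.07*w^2 - 1.78*w + 1.5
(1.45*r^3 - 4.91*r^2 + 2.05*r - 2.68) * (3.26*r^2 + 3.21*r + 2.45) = 4.727*r^5 - 11.3521*r^4 - 5.5256*r^3 - 14.1858*r^2 - 3.5803*r - 6.566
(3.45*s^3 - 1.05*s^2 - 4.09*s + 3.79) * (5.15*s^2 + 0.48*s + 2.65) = 17.7675*s^5 - 3.7515*s^4 - 12.425*s^3 + 14.7728*s^2 - 9.0193*s + 10.0435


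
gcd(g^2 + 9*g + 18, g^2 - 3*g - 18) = g + 3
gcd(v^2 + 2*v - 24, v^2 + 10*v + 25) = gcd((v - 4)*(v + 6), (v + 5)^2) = 1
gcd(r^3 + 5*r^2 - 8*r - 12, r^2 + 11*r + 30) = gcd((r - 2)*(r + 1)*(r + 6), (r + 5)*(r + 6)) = r + 6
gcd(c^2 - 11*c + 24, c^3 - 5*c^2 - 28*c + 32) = c - 8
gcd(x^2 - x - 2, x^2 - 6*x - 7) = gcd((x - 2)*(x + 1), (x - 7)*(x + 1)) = x + 1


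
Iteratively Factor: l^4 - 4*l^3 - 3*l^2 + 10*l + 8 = (l - 2)*(l^3 - 2*l^2 - 7*l - 4) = (l - 2)*(l + 1)*(l^2 - 3*l - 4) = (l - 2)*(l + 1)^2*(l - 4)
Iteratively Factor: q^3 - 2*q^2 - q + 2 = (q - 2)*(q^2 - 1) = (q - 2)*(q - 1)*(q + 1)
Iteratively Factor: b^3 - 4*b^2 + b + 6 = (b - 3)*(b^2 - b - 2) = (b - 3)*(b - 2)*(b + 1)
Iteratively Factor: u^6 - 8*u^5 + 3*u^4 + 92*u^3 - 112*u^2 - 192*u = (u + 3)*(u^5 - 11*u^4 + 36*u^3 - 16*u^2 - 64*u) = (u - 4)*(u + 3)*(u^4 - 7*u^3 + 8*u^2 + 16*u) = (u - 4)*(u + 1)*(u + 3)*(u^3 - 8*u^2 + 16*u) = u*(u - 4)*(u + 1)*(u + 3)*(u^2 - 8*u + 16) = u*(u - 4)^2*(u + 1)*(u + 3)*(u - 4)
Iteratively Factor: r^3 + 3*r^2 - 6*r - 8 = (r + 4)*(r^2 - r - 2) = (r - 2)*(r + 4)*(r + 1)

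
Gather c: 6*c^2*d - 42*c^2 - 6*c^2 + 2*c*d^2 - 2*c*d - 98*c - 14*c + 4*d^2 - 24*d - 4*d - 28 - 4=c^2*(6*d - 48) + c*(2*d^2 - 2*d - 112) + 4*d^2 - 28*d - 32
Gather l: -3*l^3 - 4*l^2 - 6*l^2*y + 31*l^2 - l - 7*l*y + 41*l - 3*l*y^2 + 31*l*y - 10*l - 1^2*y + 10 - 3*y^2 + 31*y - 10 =-3*l^3 + l^2*(27 - 6*y) + l*(-3*y^2 + 24*y + 30) - 3*y^2 + 30*y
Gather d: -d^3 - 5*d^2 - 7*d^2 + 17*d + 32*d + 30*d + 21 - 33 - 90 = -d^3 - 12*d^2 + 79*d - 102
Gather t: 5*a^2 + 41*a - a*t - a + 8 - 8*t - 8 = 5*a^2 + 40*a + t*(-a - 8)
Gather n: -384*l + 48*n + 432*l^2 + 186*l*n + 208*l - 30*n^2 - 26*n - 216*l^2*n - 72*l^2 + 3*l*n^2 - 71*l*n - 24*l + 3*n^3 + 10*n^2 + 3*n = 360*l^2 - 200*l + 3*n^3 + n^2*(3*l - 20) + n*(-216*l^2 + 115*l + 25)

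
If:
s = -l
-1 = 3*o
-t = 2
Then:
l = -s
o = -1/3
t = -2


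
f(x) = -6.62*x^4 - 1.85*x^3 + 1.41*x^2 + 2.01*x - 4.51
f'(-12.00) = 44926.41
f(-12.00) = -133901.11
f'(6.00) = -5900.55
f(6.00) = -8920.81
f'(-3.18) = 788.45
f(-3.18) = -614.12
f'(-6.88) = 8343.40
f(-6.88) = -14181.54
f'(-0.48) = 2.31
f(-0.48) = -5.30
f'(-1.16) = 32.60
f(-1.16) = -14.04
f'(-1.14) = 30.81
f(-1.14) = -13.41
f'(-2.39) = 325.07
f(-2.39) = -192.00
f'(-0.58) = 3.67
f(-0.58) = -5.59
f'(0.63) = -5.04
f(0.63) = -4.19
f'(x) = -26.48*x^3 - 5.55*x^2 + 2.82*x + 2.01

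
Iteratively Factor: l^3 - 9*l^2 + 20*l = (l - 5)*(l^2 - 4*l) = (l - 5)*(l - 4)*(l)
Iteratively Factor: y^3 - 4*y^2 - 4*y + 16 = (y - 4)*(y^2 - 4) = (y - 4)*(y + 2)*(y - 2)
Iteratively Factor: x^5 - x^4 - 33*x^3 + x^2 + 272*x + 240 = (x - 5)*(x^4 + 4*x^3 - 13*x^2 - 64*x - 48) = (x - 5)*(x - 4)*(x^3 + 8*x^2 + 19*x + 12) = (x - 5)*(x - 4)*(x + 1)*(x^2 + 7*x + 12) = (x - 5)*(x - 4)*(x + 1)*(x + 4)*(x + 3)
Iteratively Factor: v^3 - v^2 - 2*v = (v)*(v^2 - v - 2) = v*(v - 2)*(v + 1)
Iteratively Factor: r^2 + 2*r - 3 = (r - 1)*(r + 3)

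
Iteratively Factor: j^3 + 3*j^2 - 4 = (j + 2)*(j^2 + j - 2) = (j - 1)*(j + 2)*(j + 2)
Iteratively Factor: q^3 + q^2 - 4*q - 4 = (q + 1)*(q^2 - 4) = (q - 2)*(q + 1)*(q + 2)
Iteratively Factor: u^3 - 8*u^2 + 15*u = (u - 3)*(u^2 - 5*u) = u*(u - 3)*(u - 5)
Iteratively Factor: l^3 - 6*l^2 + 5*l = (l - 5)*(l^2 - l) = (l - 5)*(l - 1)*(l)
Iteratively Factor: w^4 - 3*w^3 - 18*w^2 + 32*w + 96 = (w + 3)*(w^3 - 6*w^2 + 32) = (w - 4)*(w + 3)*(w^2 - 2*w - 8) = (w - 4)^2*(w + 3)*(w + 2)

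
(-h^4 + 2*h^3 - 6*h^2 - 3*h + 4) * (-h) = h^5 - 2*h^4 + 6*h^3 + 3*h^2 - 4*h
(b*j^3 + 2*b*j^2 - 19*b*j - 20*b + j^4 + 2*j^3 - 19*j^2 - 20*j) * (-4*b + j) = -4*b^2*j^3 - 8*b^2*j^2 + 76*b^2*j + 80*b^2 - 3*b*j^4 - 6*b*j^3 + 57*b*j^2 + 60*b*j + j^5 + 2*j^4 - 19*j^3 - 20*j^2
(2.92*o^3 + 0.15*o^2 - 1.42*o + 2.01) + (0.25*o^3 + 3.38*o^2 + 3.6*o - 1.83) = 3.17*o^3 + 3.53*o^2 + 2.18*o + 0.18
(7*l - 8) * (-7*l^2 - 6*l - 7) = -49*l^3 + 14*l^2 - l + 56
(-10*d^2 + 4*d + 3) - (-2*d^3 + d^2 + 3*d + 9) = 2*d^3 - 11*d^2 + d - 6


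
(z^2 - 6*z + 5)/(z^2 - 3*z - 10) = (z - 1)/(z + 2)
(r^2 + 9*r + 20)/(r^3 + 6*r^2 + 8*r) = (r + 5)/(r*(r + 2))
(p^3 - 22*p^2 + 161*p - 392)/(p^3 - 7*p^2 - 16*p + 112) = (p^2 - 15*p + 56)/(p^2 - 16)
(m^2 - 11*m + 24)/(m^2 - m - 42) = (-m^2 + 11*m - 24)/(-m^2 + m + 42)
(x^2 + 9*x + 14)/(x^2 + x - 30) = (x^2 + 9*x + 14)/(x^2 + x - 30)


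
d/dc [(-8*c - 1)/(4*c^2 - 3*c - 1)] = (32*c^2 + 8*c + 5)/(16*c^4 - 24*c^3 + c^2 + 6*c + 1)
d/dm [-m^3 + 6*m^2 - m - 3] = -3*m^2 + 12*m - 1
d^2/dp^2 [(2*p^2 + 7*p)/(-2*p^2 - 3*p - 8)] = 16*(-2*p^3 + 12*p^2 + 42*p + 5)/(8*p^6 + 36*p^5 + 150*p^4 + 315*p^3 + 600*p^2 + 576*p + 512)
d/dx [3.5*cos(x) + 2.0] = -3.5*sin(x)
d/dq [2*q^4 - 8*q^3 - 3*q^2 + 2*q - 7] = 8*q^3 - 24*q^2 - 6*q + 2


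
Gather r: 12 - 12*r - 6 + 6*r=6 - 6*r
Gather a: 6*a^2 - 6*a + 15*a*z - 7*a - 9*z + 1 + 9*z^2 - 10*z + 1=6*a^2 + a*(15*z - 13) + 9*z^2 - 19*z + 2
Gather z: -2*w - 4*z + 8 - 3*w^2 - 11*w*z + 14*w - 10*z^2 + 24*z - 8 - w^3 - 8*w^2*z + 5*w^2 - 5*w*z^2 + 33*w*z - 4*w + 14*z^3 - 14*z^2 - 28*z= -w^3 + 2*w^2 + 8*w + 14*z^3 + z^2*(-5*w - 24) + z*(-8*w^2 + 22*w - 8)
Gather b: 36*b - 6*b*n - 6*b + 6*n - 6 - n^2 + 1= b*(30 - 6*n) - n^2 + 6*n - 5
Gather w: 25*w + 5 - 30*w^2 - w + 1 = -30*w^2 + 24*w + 6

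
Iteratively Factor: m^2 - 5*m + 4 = (m - 4)*(m - 1)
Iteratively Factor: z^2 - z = (z - 1)*(z)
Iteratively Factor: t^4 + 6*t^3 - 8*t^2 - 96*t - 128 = (t - 4)*(t^3 + 10*t^2 + 32*t + 32) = (t - 4)*(t + 2)*(t^2 + 8*t + 16) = (t - 4)*(t + 2)*(t + 4)*(t + 4)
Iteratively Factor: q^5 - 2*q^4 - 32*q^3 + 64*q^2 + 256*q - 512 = (q - 2)*(q^4 - 32*q^2 + 256) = (q - 4)*(q - 2)*(q^3 + 4*q^2 - 16*q - 64) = (q - 4)*(q - 2)*(q + 4)*(q^2 - 16) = (q - 4)^2*(q - 2)*(q + 4)*(q + 4)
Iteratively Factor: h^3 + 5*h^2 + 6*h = (h + 2)*(h^2 + 3*h) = h*(h + 2)*(h + 3)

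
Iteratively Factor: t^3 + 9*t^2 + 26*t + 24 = (t + 3)*(t^2 + 6*t + 8) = (t + 2)*(t + 3)*(t + 4)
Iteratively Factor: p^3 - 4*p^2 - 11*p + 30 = (p - 5)*(p^2 + p - 6) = (p - 5)*(p - 2)*(p + 3)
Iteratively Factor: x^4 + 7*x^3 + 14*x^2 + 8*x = (x + 1)*(x^3 + 6*x^2 + 8*x) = (x + 1)*(x + 4)*(x^2 + 2*x) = x*(x + 1)*(x + 4)*(x + 2)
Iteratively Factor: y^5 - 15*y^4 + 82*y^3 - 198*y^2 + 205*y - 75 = (y - 1)*(y^4 - 14*y^3 + 68*y^2 - 130*y + 75) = (y - 5)*(y - 1)*(y^3 - 9*y^2 + 23*y - 15) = (y - 5)*(y - 3)*(y - 1)*(y^2 - 6*y + 5) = (y - 5)*(y - 3)*(y - 1)^2*(y - 5)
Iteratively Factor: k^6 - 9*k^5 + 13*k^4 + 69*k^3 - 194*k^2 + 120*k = (k - 1)*(k^5 - 8*k^4 + 5*k^3 + 74*k^2 - 120*k) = (k - 2)*(k - 1)*(k^4 - 6*k^3 - 7*k^2 + 60*k) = (k - 2)*(k - 1)*(k + 3)*(k^3 - 9*k^2 + 20*k) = (k - 5)*(k - 2)*(k - 1)*(k + 3)*(k^2 - 4*k) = (k - 5)*(k - 4)*(k - 2)*(k - 1)*(k + 3)*(k)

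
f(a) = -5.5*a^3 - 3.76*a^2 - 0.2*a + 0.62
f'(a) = -16.5*a^2 - 7.52*a - 0.2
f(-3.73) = 234.48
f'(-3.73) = -201.71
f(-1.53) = 11.82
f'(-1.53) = -27.32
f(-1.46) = 10.01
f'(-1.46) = -24.39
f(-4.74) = 502.82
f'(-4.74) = -335.27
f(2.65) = -128.67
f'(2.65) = -136.00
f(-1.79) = 20.47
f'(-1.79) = -39.61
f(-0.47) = 0.45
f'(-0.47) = -0.31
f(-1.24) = 5.57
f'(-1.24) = -16.25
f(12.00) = -10047.22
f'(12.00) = -2466.44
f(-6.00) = 1054.46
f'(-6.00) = -549.08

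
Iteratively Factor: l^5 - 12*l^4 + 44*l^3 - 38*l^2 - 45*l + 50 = (l - 5)*(l^4 - 7*l^3 + 9*l^2 + 7*l - 10) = (l - 5)*(l - 1)*(l^3 - 6*l^2 + 3*l + 10) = (l - 5)*(l - 1)*(l + 1)*(l^2 - 7*l + 10) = (l - 5)^2*(l - 1)*(l + 1)*(l - 2)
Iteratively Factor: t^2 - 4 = (t - 2)*(t + 2)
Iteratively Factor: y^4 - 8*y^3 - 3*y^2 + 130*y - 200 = (y - 5)*(y^3 - 3*y^2 - 18*y + 40) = (y - 5)*(y - 2)*(y^2 - y - 20) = (y - 5)*(y - 2)*(y + 4)*(y - 5)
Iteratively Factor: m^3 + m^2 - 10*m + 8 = (m - 1)*(m^2 + 2*m - 8) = (m - 2)*(m - 1)*(m + 4)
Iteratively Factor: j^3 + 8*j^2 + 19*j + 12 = (j + 3)*(j^2 + 5*j + 4) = (j + 1)*(j + 3)*(j + 4)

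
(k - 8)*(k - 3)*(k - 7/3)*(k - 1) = k^4 - 43*k^3/3 + 63*k^2 - 317*k/3 + 56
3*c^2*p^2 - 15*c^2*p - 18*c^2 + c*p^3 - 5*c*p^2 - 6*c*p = (3*c + p)*(p - 6)*(c*p + c)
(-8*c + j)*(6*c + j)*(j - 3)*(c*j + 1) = -48*c^3*j^2 + 144*c^3*j - 2*c^2*j^3 + 6*c^2*j^2 - 48*c^2*j + 144*c^2 + c*j^4 - 3*c*j^3 - 2*c*j^2 + 6*c*j + j^3 - 3*j^2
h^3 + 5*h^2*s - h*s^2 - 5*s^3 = (h - s)*(h + s)*(h + 5*s)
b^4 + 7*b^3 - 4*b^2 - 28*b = b*(b - 2)*(b + 2)*(b + 7)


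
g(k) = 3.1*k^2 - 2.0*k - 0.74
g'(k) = 6.2*k - 2.0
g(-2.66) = 26.51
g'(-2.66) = -18.49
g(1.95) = 7.15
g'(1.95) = 10.09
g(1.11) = 0.86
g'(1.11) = 4.88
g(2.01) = 7.76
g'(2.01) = 10.46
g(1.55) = 3.61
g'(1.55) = 7.61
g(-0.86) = 3.27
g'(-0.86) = -7.33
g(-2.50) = 23.64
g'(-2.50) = -17.50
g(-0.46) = 0.84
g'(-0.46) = -4.85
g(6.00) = 98.86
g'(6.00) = 35.20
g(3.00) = 21.16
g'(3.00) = 16.60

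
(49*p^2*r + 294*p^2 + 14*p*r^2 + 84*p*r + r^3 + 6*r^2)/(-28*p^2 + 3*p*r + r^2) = (-7*p*r - 42*p - r^2 - 6*r)/(4*p - r)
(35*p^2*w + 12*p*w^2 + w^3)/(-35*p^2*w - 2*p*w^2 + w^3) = (-7*p - w)/(7*p - w)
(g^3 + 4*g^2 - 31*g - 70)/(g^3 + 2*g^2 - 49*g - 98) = (g - 5)/(g - 7)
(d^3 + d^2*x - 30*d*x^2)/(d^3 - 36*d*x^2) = (-d + 5*x)/(-d + 6*x)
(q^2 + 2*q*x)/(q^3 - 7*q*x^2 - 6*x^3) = -q/(-q^2 + 2*q*x + 3*x^2)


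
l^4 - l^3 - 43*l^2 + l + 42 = (l - 7)*(l - 1)*(l + 1)*(l + 6)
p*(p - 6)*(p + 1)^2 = p^4 - 4*p^3 - 11*p^2 - 6*p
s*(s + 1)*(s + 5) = s^3 + 6*s^2 + 5*s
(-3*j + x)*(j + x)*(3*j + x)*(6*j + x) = -54*j^4 - 63*j^3*x - 3*j^2*x^2 + 7*j*x^3 + x^4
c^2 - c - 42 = (c - 7)*(c + 6)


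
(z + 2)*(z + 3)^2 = z^3 + 8*z^2 + 21*z + 18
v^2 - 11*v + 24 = (v - 8)*(v - 3)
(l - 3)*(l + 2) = l^2 - l - 6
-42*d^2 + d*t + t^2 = (-6*d + t)*(7*d + t)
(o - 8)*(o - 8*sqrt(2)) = o^2 - 8*sqrt(2)*o - 8*o + 64*sqrt(2)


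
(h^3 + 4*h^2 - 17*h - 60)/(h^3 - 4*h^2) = 1 + 8/h + 15/h^2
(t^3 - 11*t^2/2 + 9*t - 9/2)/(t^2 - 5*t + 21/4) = 2*(t^2 - 4*t + 3)/(2*t - 7)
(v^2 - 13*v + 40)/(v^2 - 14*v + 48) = (v - 5)/(v - 6)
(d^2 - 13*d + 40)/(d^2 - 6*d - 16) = (d - 5)/(d + 2)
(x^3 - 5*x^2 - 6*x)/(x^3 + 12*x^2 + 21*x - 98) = x*(x^2 - 5*x - 6)/(x^3 + 12*x^2 + 21*x - 98)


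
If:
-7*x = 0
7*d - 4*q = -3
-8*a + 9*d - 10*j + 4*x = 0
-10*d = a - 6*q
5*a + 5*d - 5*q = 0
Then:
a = 12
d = 15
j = 39/10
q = 27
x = 0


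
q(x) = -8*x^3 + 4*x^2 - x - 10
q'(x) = -24*x^2 + 8*x - 1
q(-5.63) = 1550.05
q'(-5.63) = -806.77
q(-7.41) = 3471.99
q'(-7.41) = -1378.07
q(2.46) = -107.35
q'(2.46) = -126.56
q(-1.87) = 58.17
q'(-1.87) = -99.89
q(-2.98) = 240.21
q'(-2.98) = -237.97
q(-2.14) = 88.86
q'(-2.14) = -128.03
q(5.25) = -1062.62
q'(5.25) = -620.50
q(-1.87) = 58.17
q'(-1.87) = -99.89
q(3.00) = -193.00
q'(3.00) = -193.00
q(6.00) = -1600.00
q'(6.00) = -817.00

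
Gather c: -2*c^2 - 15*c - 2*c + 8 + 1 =-2*c^2 - 17*c + 9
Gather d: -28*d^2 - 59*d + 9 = -28*d^2 - 59*d + 9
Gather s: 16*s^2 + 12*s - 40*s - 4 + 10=16*s^2 - 28*s + 6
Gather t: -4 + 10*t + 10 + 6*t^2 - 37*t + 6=6*t^2 - 27*t + 12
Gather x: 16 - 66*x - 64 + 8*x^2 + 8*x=8*x^2 - 58*x - 48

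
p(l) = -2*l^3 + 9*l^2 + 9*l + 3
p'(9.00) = -315.00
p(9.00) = -645.00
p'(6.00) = -99.00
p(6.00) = -51.00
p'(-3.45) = -124.52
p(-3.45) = 161.20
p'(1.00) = 21.00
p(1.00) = 19.00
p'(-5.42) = -264.82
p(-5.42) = 537.05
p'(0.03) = 9.53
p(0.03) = 3.28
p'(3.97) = -14.11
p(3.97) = 55.44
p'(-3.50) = -127.50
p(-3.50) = 167.50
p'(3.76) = -8.15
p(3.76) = 57.76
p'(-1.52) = -32.22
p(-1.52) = 17.14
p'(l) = -6*l^2 + 18*l + 9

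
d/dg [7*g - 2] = 7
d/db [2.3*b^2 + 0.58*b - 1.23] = 4.6*b + 0.58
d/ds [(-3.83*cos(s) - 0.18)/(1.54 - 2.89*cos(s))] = 6.4184*sin(s)/(2.89*cos(s) - 1.54)^2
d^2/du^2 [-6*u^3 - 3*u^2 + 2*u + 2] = -36*u - 6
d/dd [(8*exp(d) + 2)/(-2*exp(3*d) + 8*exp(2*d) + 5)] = 4*((3*exp(d) - 8)*(4*exp(d) + 1)*exp(d) - 4*exp(3*d) + 16*exp(2*d) + 10)*exp(d)/(-2*exp(3*d) + 8*exp(2*d) + 5)^2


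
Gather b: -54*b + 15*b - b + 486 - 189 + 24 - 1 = 320 - 40*b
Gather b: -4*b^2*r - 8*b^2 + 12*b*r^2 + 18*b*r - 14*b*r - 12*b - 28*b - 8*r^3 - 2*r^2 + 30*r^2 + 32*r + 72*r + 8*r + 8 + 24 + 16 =b^2*(-4*r - 8) + b*(12*r^2 + 4*r - 40) - 8*r^3 + 28*r^2 + 112*r + 48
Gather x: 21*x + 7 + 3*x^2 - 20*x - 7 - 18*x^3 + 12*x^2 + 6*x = -18*x^3 + 15*x^2 + 7*x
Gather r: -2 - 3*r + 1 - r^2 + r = -r^2 - 2*r - 1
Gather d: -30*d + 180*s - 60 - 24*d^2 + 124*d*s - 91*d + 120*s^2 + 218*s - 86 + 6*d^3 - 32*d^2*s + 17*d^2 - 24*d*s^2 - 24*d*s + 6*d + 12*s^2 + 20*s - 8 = 6*d^3 + d^2*(-32*s - 7) + d*(-24*s^2 + 100*s - 115) + 132*s^2 + 418*s - 154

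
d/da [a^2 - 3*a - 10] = 2*a - 3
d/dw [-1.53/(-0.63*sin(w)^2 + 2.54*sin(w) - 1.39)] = (3.8862 - 1.9278*sin(w))*cos(w)/(0.63*sin(w)^2 - 2.54*sin(w) + 1.39)^2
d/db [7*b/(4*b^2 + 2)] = 7*(1 - 2*b^2)/(2*(4*b^4 + 4*b^2 + 1))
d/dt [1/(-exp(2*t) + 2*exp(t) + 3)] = 2*(exp(t) - 1)*exp(t)/(-exp(2*t) + 2*exp(t) + 3)^2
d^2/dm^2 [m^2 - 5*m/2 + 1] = 2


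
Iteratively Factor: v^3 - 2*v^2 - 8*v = (v + 2)*(v^2 - 4*v) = v*(v + 2)*(v - 4)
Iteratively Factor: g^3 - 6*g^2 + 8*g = (g - 4)*(g^2 - 2*g) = (g - 4)*(g - 2)*(g)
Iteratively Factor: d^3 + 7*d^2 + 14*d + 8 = (d + 4)*(d^2 + 3*d + 2) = (d + 2)*(d + 4)*(d + 1)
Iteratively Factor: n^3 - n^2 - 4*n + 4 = (n + 2)*(n^2 - 3*n + 2) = (n - 2)*(n + 2)*(n - 1)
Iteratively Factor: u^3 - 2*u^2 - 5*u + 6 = (u - 1)*(u^2 - u - 6) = (u - 3)*(u - 1)*(u + 2)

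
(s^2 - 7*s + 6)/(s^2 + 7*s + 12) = (s^2 - 7*s + 6)/(s^2 + 7*s + 12)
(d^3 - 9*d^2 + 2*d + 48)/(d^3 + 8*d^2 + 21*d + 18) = (d^2 - 11*d + 24)/(d^2 + 6*d + 9)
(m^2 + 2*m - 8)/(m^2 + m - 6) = (m + 4)/(m + 3)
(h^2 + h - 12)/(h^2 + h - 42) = (h^2 + h - 12)/(h^2 + h - 42)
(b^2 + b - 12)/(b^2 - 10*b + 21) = (b + 4)/(b - 7)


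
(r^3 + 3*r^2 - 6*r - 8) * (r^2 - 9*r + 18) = r^5 - 6*r^4 - 15*r^3 + 100*r^2 - 36*r - 144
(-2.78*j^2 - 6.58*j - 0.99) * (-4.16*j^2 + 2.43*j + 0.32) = 11.5648*j^4 + 20.6174*j^3 - 12.7606*j^2 - 4.5113*j - 0.3168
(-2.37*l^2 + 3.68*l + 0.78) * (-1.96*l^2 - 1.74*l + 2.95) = 4.6452*l^4 - 3.089*l^3 - 14.9235*l^2 + 9.4988*l + 2.301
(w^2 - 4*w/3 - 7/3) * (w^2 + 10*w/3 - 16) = w^4 + 2*w^3 - 205*w^2/9 + 122*w/9 + 112/3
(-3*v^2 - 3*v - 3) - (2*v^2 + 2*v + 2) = -5*v^2 - 5*v - 5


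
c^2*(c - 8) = c^3 - 8*c^2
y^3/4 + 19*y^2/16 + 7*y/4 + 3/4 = (y/4 + 1/2)*(y + 3/4)*(y + 2)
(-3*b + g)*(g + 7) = -3*b*g - 21*b + g^2 + 7*g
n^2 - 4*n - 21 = (n - 7)*(n + 3)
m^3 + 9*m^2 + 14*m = m*(m + 2)*(m + 7)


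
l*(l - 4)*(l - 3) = l^3 - 7*l^2 + 12*l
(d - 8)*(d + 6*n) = d^2 + 6*d*n - 8*d - 48*n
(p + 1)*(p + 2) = p^2 + 3*p + 2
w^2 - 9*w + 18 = (w - 6)*(w - 3)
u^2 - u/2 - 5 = (u - 5/2)*(u + 2)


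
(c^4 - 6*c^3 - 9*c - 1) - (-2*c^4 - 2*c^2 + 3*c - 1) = 3*c^4 - 6*c^3 + 2*c^2 - 12*c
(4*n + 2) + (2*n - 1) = 6*n + 1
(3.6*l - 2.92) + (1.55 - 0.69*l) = 2.91*l - 1.37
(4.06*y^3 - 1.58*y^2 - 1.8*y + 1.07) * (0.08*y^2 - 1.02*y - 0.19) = 0.3248*y^5 - 4.2676*y^4 + 0.6962*y^3 + 2.2218*y^2 - 0.7494*y - 0.2033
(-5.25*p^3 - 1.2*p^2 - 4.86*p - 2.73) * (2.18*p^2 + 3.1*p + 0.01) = -11.445*p^5 - 18.891*p^4 - 14.3673*p^3 - 21.0294*p^2 - 8.5116*p - 0.0273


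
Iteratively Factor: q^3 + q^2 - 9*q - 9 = (q + 1)*(q^2 - 9) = (q + 1)*(q + 3)*(q - 3)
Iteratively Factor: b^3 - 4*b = (b + 2)*(b^2 - 2*b) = b*(b + 2)*(b - 2)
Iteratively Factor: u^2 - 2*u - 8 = (u - 4)*(u + 2)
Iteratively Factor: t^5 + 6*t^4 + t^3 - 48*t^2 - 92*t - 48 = (t - 3)*(t^4 + 9*t^3 + 28*t^2 + 36*t + 16) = (t - 3)*(t + 2)*(t^3 + 7*t^2 + 14*t + 8) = (t - 3)*(t + 2)^2*(t^2 + 5*t + 4) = (t - 3)*(t + 1)*(t + 2)^2*(t + 4)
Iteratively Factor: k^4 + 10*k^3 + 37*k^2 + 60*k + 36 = (k + 3)*(k^3 + 7*k^2 + 16*k + 12) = (k + 3)^2*(k^2 + 4*k + 4) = (k + 2)*(k + 3)^2*(k + 2)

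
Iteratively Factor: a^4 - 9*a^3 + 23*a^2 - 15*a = (a)*(a^3 - 9*a^2 + 23*a - 15) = a*(a - 1)*(a^2 - 8*a + 15) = a*(a - 5)*(a - 1)*(a - 3)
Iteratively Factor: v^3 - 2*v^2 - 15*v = (v)*(v^2 - 2*v - 15) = v*(v + 3)*(v - 5)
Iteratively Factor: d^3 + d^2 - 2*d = (d - 1)*(d^2 + 2*d) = (d - 1)*(d + 2)*(d)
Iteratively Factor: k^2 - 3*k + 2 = (k - 2)*(k - 1)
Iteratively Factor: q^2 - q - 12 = (q - 4)*(q + 3)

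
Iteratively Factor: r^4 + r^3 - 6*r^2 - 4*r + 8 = (r + 2)*(r^3 - r^2 - 4*r + 4) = (r - 1)*(r + 2)*(r^2 - 4) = (r - 1)*(r + 2)^2*(r - 2)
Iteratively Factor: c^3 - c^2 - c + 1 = (c + 1)*(c^2 - 2*c + 1) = (c - 1)*(c + 1)*(c - 1)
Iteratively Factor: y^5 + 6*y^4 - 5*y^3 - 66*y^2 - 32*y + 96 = (y + 4)*(y^4 + 2*y^3 - 13*y^2 - 14*y + 24) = (y - 1)*(y + 4)*(y^3 + 3*y^2 - 10*y - 24) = (y - 3)*(y - 1)*(y + 4)*(y^2 + 6*y + 8) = (y - 3)*(y - 1)*(y + 4)^2*(y + 2)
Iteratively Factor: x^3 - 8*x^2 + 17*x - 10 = (x - 5)*(x^2 - 3*x + 2) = (x - 5)*(x - 1)*(x - 2)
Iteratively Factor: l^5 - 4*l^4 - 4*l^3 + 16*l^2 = (l + 2)*(l^4 - 6*l^3 + 8*l^2) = l*(l + 2)*(l^3 - 6*l^2 + 8*l) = l*(l - 4)*(l + 2)*(l^2 - 2*l) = l*(l - 4)*(l - 2)*(l + 2)*(l)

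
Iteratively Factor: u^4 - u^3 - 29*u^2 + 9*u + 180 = (u - 5)*(u^3 + 4*u^2 - 9*u - 36) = (u - 5)*(u + 3)*(u^2 + u - 12) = (u - 5)*(u - 3)*(u + 3)*(u + 4)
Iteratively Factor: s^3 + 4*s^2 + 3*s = (s + 3)*(s^2 + s) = (s + 1)*(s + 3)*(s)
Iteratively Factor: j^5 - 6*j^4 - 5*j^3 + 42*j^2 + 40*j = (j - 4)*(j^4 - 2*j^3 - 13*j^2 - 10*j) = j*(j - 4)*(j^3 - 2*j^2 - 13*j - 10) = j*(j - 4)*(j + 2)*(j^2 - 4*j - 5) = j*(j - 4)*(j + 1)*(j + 2)*(j - 5)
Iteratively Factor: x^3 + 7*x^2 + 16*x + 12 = (x + 3)*(x^2 + 4*x + 4) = (x + 2)*(x + 3)*(x + 2)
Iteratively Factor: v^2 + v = (v)*(v + 1)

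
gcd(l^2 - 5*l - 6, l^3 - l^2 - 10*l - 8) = l + 1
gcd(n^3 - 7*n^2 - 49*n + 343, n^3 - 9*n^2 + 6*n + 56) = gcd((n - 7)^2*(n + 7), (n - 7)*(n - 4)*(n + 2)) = n - 7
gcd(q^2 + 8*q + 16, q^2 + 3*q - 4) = q + 4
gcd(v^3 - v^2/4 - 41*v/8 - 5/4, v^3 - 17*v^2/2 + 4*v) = 1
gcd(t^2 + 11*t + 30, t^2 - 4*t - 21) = 1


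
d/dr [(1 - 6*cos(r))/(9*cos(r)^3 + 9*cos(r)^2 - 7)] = -3*(21*cos(r) + 9*cos(2*r)/2 + 9*cos(3*r) + 37/2)*sin(r)/(9*cos(r)^3 + 9*cos(r)^2 - 7)^2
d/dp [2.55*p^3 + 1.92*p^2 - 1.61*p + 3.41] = 7.65*p^2 + 3.84*p - 1.61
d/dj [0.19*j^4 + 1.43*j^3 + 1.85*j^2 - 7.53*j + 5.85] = 0.76*j^3 + 4.29*j^2 + 3.7*j - 7.53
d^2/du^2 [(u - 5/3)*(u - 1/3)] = 2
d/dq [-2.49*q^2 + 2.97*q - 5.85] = 2.97 - 4.98*q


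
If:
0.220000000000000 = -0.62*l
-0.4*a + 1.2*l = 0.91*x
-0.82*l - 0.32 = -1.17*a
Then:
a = 0.02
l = -0.35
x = -0.48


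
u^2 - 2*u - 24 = (u - 6)*(u + 4)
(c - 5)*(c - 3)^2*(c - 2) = c^4 - 13*c^3 + 61*c^2 - 123*c + 90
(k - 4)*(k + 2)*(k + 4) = k^3 + 2*k^2 - 16*k - 32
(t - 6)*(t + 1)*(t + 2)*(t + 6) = t^4 + 3*t^3 - 34*t^2 - 108*t - 72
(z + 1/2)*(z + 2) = z^2 + 5*z/2 + 1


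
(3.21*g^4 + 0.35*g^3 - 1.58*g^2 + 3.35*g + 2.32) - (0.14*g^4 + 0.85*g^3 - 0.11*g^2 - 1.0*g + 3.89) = 3.07*g^4 - 0.5*g^3 - 1.47*g^2 + 4.35*g - 1.57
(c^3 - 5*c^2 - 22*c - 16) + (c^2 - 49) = c^3 - 4*c^2 - 22*c - 65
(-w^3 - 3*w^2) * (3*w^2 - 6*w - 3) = -3*w^5 - 3*w^4 + 21*w^3 + 9*w^2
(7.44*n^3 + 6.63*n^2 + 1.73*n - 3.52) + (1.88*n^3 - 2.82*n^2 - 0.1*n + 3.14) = 9.32*n^3 + 3.81*n^2 + 1.63*n - 0.38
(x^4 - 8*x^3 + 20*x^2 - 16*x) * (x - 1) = x^5 - 9*x^4 + 28*x^3 - 36*x^2 + 16*x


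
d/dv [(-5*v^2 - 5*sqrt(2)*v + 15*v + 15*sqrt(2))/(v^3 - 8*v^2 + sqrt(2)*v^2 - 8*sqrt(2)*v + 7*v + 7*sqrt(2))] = 5*(v^2 - 6*v + 17)/(v^4 - 16*v^3 + 78*v^2 - 112*v + 49)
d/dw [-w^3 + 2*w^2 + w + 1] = -3*w^2 + 4*w + 1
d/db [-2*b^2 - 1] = -4*b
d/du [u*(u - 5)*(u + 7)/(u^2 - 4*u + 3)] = (u^4 - 8*u^3 + 36*u^2 + 12*u - 105)/(u^4 - 8*u^3 + 22*u^2 - 24*u + 9)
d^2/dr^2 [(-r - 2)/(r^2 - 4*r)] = 2*(r*(r - 4)*(3*r - 2) - 4*(r - 2)^2*(r + 2))/(r^3*(r - 4)^3)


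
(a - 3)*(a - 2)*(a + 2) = a^3 - 3*a^2 - 4*a + 12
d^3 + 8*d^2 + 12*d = d*(d + 2)*(d + 6)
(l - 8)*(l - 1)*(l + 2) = l^3 - 7*l^2 - 10*l + 16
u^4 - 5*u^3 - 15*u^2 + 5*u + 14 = (u - 7)*(u - 1)*(u + 1)*(u + 2)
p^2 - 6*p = p*(p - 6)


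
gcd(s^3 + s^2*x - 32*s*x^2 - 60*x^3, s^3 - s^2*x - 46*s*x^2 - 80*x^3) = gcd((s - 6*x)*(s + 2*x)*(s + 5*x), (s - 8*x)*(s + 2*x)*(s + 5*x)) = s^2 + 7*s*x + 10*x^2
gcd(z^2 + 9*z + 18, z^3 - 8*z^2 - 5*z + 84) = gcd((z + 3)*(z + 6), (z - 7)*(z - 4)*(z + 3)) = z + 3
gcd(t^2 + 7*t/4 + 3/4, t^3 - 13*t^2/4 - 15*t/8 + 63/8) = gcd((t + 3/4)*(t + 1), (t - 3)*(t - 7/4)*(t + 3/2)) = 1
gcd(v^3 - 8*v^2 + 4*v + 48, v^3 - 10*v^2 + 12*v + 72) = v^2 - 4*v - 12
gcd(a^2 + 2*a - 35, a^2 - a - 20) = a - 5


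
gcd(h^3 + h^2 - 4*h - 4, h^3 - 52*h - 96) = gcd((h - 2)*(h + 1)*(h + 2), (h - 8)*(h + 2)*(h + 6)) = h + 2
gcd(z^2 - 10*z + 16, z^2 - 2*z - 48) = z - 8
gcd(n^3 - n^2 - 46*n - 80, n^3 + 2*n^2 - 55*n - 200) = n^2 - 3*n - 40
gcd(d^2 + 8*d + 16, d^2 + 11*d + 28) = d + 4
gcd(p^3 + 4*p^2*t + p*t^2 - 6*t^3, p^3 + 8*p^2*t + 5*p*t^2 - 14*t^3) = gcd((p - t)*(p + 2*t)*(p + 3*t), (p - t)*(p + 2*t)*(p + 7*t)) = p^2 + p*t - 2*t^2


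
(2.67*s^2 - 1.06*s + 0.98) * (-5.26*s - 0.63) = -14.0442*s^3 + 3.8935*s^2 - 4.487*s - 0.6174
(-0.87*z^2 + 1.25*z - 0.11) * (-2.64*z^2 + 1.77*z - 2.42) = 2.2968*z^4 - 4.8399*z^3 + 4.6083*z^2 - 3.2197*z + 0.2662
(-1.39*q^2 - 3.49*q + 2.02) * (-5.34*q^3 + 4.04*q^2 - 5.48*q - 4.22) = 7.4226*q^5 + 13.021*q^4 - 17.2692*q^3 + 33.1518*q^2 + 3.6582*q - 8.5244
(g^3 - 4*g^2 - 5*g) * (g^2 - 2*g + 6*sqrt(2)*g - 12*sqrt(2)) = g^5 - 6*g^4 + 6*sqrt(2)*g^4 - 36*sqrt(2)*g^3 + 3*g^3 + 10*g^2 + 18*sqrt(2)*g^2 + 60*sqrt(2)*g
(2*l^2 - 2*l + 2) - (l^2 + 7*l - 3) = l^2 - 9*l + 5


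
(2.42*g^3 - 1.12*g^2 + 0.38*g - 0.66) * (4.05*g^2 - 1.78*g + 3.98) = 9.801*g^5 - 8.8436*g^4 + 13.1642*g^3 - 7.807*g^2 + 2.6872*g - 2.6268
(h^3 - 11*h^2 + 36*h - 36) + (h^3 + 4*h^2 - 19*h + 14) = 2*h^3 - 7*h^2 + 17*h - 22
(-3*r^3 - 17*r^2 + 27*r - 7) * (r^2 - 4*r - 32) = -3*r^5 - 5*r^4 + 191*r^3 + 429*r^2 - 836*r + 224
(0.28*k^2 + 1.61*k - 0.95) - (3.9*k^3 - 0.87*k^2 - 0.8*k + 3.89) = -3.9*k^3 + 1.15*k^2 + 2.41*k - 4.84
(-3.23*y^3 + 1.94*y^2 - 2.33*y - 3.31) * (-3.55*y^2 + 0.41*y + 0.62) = 11.4665*y^5 - 8.2113*y^4 + 7.0643*y^3 + 11.998*y^2 - 2.8017*y - 2.0522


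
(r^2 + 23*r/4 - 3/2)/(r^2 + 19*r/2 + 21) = (4*r - 1)/(2*(2*r + 7))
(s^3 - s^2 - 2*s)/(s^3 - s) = (s - 2)/(s - 1)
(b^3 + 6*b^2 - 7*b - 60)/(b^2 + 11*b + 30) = (b^2 + b - 12)/(b + 6)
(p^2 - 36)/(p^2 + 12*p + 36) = (p - 6)/(p + 6)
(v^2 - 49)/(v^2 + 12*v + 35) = (v - 7)/(v + 5)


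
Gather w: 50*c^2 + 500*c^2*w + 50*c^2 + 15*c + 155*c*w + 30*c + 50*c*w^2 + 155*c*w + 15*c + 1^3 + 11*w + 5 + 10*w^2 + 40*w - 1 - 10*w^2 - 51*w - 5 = 100*c^2 + 50*c*w^2 + 60*c + w*(500*c^2 + 310*c)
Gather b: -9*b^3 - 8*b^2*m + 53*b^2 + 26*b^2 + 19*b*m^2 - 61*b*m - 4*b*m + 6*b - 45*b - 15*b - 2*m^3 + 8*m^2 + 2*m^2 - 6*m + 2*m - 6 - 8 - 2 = -9*b^3 + b^2*(79 - 8*m) + b*(19*m^2 - 65*m - 54) - 2*m^3 + 10*m^2 - 4*m - 16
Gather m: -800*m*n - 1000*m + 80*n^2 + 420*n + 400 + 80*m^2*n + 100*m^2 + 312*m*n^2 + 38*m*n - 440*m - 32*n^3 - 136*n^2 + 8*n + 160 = m^2*(80*n + 100) + m*(312*n^2 - 762*n - 1440) - 32*n^3 - 56*n^2 + 428*n + 560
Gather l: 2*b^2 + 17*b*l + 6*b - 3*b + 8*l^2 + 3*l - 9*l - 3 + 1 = 2*b^2 + 3*b + 8*l^2 + l*(17*b - 6) - 2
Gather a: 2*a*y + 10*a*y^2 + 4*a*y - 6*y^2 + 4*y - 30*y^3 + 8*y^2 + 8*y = a*(10*y^2 + 6*y) - 30*y^3 + 2*y^2 + 12*y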